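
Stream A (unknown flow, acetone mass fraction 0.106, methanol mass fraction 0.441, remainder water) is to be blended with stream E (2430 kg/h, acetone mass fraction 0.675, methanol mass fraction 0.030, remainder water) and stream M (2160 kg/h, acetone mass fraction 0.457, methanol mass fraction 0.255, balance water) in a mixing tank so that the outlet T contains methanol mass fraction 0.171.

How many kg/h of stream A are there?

Let A be the unknown flow. Total out = 4590 + A.
methanol balance: 623.7 + 0.441·A = 0.171·(4590 + A)
(0.441 − 0.171)·A = 0.171×4590 − 623.7 = 161.19
A = 161.19 / 0.270 = 597 kg/h

597 kg/h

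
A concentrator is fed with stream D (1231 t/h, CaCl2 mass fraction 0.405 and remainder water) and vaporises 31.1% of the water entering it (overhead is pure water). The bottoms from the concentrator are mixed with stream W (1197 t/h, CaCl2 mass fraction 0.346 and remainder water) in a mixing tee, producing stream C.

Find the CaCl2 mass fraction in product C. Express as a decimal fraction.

Vapour removed = 0.311×0.595×1231 = 227.79 t/h; concentrate = 1003.2 t/h.
CaCl2 reaching the mixer = 498.56 (from concentrate) + 1197×0.346 = 912.72 t/h.
Product flow = 1003.2 + 1197 = 2200.2 t/h; CaCl2 fraction = 0.415.

0.415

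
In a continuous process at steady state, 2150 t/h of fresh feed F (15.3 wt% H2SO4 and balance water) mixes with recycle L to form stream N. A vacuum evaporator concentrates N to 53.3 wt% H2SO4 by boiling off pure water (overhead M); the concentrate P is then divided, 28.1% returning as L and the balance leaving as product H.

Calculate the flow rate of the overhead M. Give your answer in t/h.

Overall H2SO4 balance (none leaves overhead): H2SO4 in fresh feed = H2SO4 in product, i.e. 2150×0.153 = (1−0.281)·P·0.533.
P = 328.95/(0.533×0.719) = 858.37 t/h.
Recycle L = 0.281×858.37 = 241.2 t/h.
Combined feed N = 2150 + 241.2 = 2391.2 t/h.
Overhead M = N − P = 2391.2 − 858.37 = 1532.8 t/h.

1533 t/h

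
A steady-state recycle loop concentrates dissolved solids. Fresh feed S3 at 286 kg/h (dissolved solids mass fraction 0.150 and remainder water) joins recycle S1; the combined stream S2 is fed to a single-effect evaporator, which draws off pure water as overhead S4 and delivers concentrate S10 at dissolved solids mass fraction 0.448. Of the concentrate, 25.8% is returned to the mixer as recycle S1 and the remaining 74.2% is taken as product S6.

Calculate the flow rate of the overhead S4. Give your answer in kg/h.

Overall dissolved solids balance (none leaves overhead): dissolved solids in fresh feed = dissolved solids in product, i.e. 286×0.150 = (1−0.258)·S10·0.448.
S10 = 42.9/(0.448×0.742) = 129.06 kg/h.
Recycle S1 = 0.258×129.06 = 33.296 kg/h.
Combined feed S2 = 286 + 33.296 = 319.3 kg/h.
Overhead S4 = S2 − S10 = 319.3 − 129.06 = 190.24 kg/h.

190.2 kg/h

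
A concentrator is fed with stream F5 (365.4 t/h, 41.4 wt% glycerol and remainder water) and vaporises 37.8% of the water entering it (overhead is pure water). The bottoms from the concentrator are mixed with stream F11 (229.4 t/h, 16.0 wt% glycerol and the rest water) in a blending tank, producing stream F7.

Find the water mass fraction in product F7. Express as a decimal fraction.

0.634

Vapour removed = 0.378×0.586×365.4 = 80.939 t/h; concentrate = 284.46 t/h.
water reaching the mixer = 133.19 (from concentrate) + 229.4×0.840 = 325.88 t/h.
Product flow = 284.46 + 229.4 = 513.86 t/h; water fraction = 0.634.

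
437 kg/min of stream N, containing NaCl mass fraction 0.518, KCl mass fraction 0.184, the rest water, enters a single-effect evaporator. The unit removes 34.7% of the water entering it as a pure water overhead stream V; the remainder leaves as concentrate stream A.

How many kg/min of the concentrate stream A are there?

water entering = 437×0.298 = 130.23 kg/min; overhead removed = 0.347×130.23 = 45.188 kg/min.
Concentrate = 437 − 45.188 = 391.81 kg/min.

391.8 kg/min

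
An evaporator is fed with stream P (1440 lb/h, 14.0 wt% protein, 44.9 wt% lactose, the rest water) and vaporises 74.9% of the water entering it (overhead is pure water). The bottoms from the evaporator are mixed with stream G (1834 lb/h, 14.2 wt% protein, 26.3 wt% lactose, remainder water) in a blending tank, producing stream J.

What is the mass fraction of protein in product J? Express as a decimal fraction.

Vapour removed = 0.749×0.411×1440 = 443.29 lb/h; concentrate = 996.71 lb/h.
protein reaching the mixer = 201.6 (from concentrate) + 1834×0.142 = 462.03 lb/h.
Product flow = 996.71 + 1834 = 2830.7 lb/h; protein fraction = 0.1632.

0.1632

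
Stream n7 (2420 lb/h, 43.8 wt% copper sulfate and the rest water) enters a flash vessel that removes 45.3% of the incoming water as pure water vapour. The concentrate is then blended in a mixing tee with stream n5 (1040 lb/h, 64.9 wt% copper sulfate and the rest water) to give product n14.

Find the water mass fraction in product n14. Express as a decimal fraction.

Vapour removed = 0.453×0.562×2420 = 616.1 lb/h; concentrate = 1803.9 lb/h.
water reaching the mixer = 743.94 (from concentrate) + 1040×0.351 = 1109 lb/h.
Product flow = 1803.9 + 1040 = 2843.9 lb/h; water fraction = 0.390.

0.390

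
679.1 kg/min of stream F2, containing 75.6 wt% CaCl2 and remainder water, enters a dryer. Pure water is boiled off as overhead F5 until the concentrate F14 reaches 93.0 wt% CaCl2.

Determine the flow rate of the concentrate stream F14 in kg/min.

CaCl2 is conserved: 679.1×0.756 = 513.4 kg/min all reports to the concentrate.
Concentrate = 513.4/(target fraction) = 552.04 kg/min.

552 kg/min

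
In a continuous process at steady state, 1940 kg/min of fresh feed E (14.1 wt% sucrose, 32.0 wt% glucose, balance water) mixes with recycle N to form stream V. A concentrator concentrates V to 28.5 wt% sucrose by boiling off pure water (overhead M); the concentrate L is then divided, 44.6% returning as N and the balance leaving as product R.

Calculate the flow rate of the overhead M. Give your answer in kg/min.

980.2 kg/min

Overall sucrose balance (none leaves overhead): sucrose in fresh feed = sucrose in product, i.e. 1940×0.141 = (1−0.446)·L·0.285.
L = 273.54/(0.285×0.554) = 1732.5 kg/min.
Recycle N = 0.446×1732.5 = 772.68 kg/min.
Combined feed V = 1940 + 772.68 = 2712.7 kg/min.
Overhead M = V − L = 2712.7 − 1732.5 = 980.21 kg/min.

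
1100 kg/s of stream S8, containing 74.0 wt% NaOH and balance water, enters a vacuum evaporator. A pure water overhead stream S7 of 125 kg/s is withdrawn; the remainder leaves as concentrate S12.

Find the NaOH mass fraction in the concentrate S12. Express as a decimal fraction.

0.835

NaOH is not removed: 1100×0.740 = 814 kg/s of NaOH enters S12.
Concentrate = 1100 − 125 = 975 kg/s.
Mass fraction = 814/975 = 0.835.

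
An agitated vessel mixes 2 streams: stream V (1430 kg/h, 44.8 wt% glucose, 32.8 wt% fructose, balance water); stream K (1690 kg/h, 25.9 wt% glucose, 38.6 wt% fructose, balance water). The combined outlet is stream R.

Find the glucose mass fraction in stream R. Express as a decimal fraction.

0.3456

Total flow out = 1430 + 1690 = 3120 kg/h.
glucose in = 1430×0.448 + 1690×0.259 = 1078.3 kg/h.
glucose mass fraction in R = 1078.3/3120 = 0.3456.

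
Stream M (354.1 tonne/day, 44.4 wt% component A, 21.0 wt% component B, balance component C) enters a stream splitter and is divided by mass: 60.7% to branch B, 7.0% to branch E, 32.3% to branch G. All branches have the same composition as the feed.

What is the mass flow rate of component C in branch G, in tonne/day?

39.57 tonne/day

Branch G total = 0.323×354.1 = 114.37 tonne/day.
component C in G = 0.346×114.37 = 39.574 tonne/day.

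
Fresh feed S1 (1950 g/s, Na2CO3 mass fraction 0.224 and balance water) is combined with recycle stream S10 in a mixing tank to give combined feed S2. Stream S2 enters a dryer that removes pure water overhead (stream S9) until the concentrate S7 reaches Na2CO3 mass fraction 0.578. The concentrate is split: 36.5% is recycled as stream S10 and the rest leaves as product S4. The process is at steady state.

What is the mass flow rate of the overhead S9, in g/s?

Overall Na2CO3 balance (none leaves overhead): Na2CO3 in fresh feed = Na2CO3 in product, i.e. 1950×0.224 = (1−0.365)·S7·0.578.
S7 = 436.8/(0.578×0.635) = 1190.1 g/s.
Recycle S10 = 0.365×1190.1 = 434.38 g/s.
Combined feed S2 = 1950 + 434.38 = 2384.4 g/s.
Overhead S9 = S2 − S7 = 2384.4 − 1190.1 = 1194.3 g/s.

1194 g/s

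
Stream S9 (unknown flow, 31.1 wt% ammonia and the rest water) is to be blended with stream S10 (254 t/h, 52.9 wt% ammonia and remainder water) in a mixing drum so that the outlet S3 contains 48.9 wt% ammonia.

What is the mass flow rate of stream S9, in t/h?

57.08 t/h

Let S9 be the unknown flow. Total out = 254 + S9.
ammonia balance: 134.37 + 0.311·S9 = 0.489·(254 + S9)
(0.311 − 0.489)·S9 = 0.489×254 − 134.37 = -10.16
S9 = -10.16 / -0.178 = 57.079 t/h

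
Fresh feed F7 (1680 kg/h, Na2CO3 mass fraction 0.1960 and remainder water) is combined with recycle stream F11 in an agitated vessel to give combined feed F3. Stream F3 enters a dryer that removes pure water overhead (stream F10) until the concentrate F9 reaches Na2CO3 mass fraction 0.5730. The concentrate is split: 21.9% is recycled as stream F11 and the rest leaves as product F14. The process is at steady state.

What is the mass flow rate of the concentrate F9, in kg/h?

Overall Na2CO3 balance (none leaves overhead): Na2CO3 in fresh feed = Na2CO3 in product, i.e. 1680×0.196 = (1−0.219)·F9·0.573.
F9 = 329.28/(0.573×0.781) = 735.8 kg/h.

735.8 kg/h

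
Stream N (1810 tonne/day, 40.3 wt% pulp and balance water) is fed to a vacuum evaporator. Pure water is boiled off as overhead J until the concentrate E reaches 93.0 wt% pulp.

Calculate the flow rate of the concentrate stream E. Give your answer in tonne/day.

pulp is conserved: 1810×0.403 = 729.43 tonne/day all reports to the concentrate.
Concentrate = 729.43/(target fraction) = 784.33 tonne/day.

784.3 tonne/day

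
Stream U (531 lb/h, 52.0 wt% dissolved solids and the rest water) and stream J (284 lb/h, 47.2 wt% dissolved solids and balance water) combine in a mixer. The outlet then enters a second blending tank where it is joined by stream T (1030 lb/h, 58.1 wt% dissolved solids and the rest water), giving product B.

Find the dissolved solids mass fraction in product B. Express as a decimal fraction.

0.547

Overall, product flow = 1845 lb/h.
dissolved solids in = 531×0.520 + 284×0.472 + 1030×0.581 = 1008.6 lb/h.
dissolved solids fraction in B = 0.547.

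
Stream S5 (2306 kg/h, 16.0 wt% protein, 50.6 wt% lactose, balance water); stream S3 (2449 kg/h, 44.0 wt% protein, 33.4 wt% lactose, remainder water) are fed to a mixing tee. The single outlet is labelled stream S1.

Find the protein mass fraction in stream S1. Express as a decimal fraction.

Total flow out = 2306 + 2449 = 4755 kg/h.
protein in = 2306×0.160 + 2449×0.440 = 1446.5 kg/h.
protein mass fraction in S1 = 1446.5/4755 = 0.304.

0.304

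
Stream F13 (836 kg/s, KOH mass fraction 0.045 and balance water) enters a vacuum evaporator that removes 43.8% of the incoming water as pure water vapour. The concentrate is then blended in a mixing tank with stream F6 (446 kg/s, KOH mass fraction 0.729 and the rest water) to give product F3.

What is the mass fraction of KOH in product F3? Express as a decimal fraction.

Vapour removed = 0.438×0.955×836 = 349.69 kg/s; concentrate = 486.31 kg/s.
KOH reaching the mixer = 37.62 (from concentrate) + 446×0.729 = 362.75 kg/s.
Product flow = 486.31 + 446 = 932.31 kg/s; KOH fraction = 0.389.

0.389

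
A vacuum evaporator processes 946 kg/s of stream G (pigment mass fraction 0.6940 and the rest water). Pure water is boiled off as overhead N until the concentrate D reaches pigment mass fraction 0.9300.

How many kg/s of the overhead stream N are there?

240.1 kg/s

pigment is conserved: 946×0.694 = 656.52 kg/s all reports to the concentrate.
Concentrate = 656.52/(target fraction) = 705.94 kg/s.
Overhead = 946 − 705.94 = 240.06 kg/s.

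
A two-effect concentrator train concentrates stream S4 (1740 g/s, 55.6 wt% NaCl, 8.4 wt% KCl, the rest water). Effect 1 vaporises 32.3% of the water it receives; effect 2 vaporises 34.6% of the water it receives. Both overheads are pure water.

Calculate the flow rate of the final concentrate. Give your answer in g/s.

1391 g/s

water in feed = 1740×0.360 = 626.4 g/s.
After stage 1: water left = (1−0.323)×626.4 = 424.07; stream total = 1537.7 g/s.
After stage 2: water left = (1−0.346)×424.07 = 277.34; final concentrate = 1390.9 g/s.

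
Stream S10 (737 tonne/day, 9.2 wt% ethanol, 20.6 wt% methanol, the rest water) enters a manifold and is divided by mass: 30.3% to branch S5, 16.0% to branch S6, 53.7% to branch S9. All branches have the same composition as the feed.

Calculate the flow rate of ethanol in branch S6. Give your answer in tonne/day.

10.85 tonne/day

Branch S6 total = 0.160×737 = 117.92 tonne/day.
ethanol in S6 = 0.092×117.92 = 10.849 tonne/day.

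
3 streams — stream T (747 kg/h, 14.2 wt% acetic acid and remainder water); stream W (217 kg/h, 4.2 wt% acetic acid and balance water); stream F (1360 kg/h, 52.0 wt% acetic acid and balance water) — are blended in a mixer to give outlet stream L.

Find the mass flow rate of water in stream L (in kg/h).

water out = water in = 747×0.858 + 217×0.958 + 1360×0.480 = 1501.6 kg/h.

1502 kg/h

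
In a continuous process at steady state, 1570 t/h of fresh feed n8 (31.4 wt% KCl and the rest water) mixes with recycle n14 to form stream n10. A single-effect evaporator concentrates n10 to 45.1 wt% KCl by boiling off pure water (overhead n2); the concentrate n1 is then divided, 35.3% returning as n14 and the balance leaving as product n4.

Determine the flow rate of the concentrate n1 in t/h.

1689 t/h

Overall KCl balance (none leaves overhead): KCl in fresh feed = KCl in product, i.e. 1570×0.314 = (1−0.353)·n1·0.451.
n1 = 492.98/(0.451×0.647) = 1689.5 t/h.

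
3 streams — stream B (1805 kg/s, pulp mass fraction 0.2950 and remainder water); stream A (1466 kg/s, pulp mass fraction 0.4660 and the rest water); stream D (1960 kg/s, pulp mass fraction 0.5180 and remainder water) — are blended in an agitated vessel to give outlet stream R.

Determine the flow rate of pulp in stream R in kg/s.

pulp out = pulp in = 1805×0.295 + 1466×0.466 + 1960×0.518 = 2230.9 kg/s.

2231 kg/s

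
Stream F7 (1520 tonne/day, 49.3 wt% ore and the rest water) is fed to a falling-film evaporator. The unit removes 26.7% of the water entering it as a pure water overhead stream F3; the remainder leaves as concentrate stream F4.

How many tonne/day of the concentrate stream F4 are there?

water entering = 1520×0.507 = 770.64 tonne/day; overhead removed = 0.267×770.64 = 205.76 tonne/day.
Concentrate = 1520 − 205.76 = 1314.2 tonne/day.

1314 tonne/day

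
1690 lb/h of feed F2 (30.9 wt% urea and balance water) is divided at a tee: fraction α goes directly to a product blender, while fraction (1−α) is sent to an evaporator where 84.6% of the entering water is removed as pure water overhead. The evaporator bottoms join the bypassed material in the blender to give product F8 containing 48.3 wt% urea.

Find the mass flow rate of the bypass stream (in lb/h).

All 1690×0.309 = 522.21 lb/h of urea reaches F8, so F8 = 522.21/0.483 = 1081.2 lb/h and vapour = 608.82 lb/h.
The evaporator receives (1−α)·1690 of feed at 0.691 water and removes 0.846 of that water:
0.846×0.691×(1−α)×1690 = 608.82
(1−α) = 608.82/987.95 = 0.6162;  α = 0.3838.
Bypass flow = 0.3838×1690 = 648.55 lb/h.

648.5 lb/h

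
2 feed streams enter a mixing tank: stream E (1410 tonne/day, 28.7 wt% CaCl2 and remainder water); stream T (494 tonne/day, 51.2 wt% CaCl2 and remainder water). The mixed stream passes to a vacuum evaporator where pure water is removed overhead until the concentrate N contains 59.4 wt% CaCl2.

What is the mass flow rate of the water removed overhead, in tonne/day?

796.9 tonne/day

CaCl2 entering = 1410×0.287 + 494×0.512 = 657.6 tonne/day.
All CaCl2 reports to N, so N = 657.6/0.594 = 1107.1 tonne/day.
Total feed = 1904 tonne/day; overhead = 1904 − 1107.1 = 796.93 tonne/day.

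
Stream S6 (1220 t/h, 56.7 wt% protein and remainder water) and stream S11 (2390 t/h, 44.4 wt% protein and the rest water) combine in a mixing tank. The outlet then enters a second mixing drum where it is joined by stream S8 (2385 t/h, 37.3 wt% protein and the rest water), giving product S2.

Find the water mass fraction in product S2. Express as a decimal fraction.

0.559

Overall, product flow = 5995 t/h.
water in = 1220×0.433 + 2390×0.556 + 2385×0.627 = 3352.5 t/h.
water fraction in S2 = 0.559.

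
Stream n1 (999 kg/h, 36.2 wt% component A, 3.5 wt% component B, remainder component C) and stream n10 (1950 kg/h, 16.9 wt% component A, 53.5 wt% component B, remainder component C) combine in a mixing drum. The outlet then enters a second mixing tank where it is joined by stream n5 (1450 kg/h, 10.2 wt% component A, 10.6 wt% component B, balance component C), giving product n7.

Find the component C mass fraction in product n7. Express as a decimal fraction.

0.529

Overall, product flow = 4399 kg/h.
component C in = 999×0.603 + 1950×0.296 + 1450×0.792 = 2328 kg/h.
component C fraction in n7 = 0.529.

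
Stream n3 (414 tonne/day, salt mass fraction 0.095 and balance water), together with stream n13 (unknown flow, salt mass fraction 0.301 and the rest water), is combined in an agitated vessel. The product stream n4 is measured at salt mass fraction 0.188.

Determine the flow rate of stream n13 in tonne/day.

Let n13 be the unknown flow. Total out = 414 + n13.
salt balance: 39.33 + 0.301·n13 = 0.188·(414 + n13)
(0.301 − 0.188)·n13 = 0.188×414 − 39.33 = 38.502
n13 = 38.502 / 0.113 = 340.73 tonne/day

340.7 tonne/day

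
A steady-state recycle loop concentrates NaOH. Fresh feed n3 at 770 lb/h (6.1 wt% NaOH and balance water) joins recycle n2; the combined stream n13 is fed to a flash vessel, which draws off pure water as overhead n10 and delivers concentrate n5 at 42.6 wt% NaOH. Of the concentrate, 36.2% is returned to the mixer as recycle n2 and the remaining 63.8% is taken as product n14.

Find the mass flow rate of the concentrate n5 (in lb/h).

Overall NaOH balance (none leaves overhead): NaOH in fresh feed = NaOH in product, i.e. 770×0.061 = (1−0.362)·n5·0.426.
n5 = 46.97/(0.426×0.638) = 172.82 lb/h.

172.8 lb/h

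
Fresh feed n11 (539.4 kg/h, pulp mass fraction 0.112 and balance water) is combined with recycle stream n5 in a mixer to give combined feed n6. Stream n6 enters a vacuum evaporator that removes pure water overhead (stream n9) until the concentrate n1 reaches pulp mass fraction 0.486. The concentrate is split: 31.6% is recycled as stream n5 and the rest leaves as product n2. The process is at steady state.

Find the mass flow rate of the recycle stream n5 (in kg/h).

57.43 kg/h

Overall pulp balance (none leaves overhead): pulp in fresh feed = pulp in product, i.e. 539.4×0.112 = (1−0.316)·n1·0.486.
n1 = 60.413/(0.486×0.684) = 181.73 kg/h.
Recycle n5 = 0.316×181.73 = 57.428 kg/h.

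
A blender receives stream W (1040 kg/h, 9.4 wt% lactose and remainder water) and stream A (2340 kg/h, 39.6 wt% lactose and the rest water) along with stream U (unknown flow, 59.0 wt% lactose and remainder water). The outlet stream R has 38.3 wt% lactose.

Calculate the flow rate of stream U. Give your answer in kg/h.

Let U be the unknown flow. Total out = 3380 + U.
lactose balance: 1024.4 + 0.590·U = 0.383·(3380 + U)
(0.590 − 0.383)·U = 0.383×3380 − 1024.4 = 270.14
U = 270.14 / 0.207 = 1305 kg/h

1305 kg/h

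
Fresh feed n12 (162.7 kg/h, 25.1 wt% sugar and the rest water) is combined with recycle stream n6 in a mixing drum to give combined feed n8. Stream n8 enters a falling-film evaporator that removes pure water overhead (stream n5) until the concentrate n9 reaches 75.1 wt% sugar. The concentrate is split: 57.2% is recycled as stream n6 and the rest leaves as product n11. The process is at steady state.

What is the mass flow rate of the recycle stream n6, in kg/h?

Overall sugar balance (none leaves overhead): sugar in fresh feed = sugar in product, i.e. 162.7×0.251 = (1−0.572)·n9·0.751.
n9 = 40.838/(0.751×0.428) = 127.05 kg/h.
Recycle n6 = 0.572×127.05 = 72.673 kg/h.

72.67 kg/h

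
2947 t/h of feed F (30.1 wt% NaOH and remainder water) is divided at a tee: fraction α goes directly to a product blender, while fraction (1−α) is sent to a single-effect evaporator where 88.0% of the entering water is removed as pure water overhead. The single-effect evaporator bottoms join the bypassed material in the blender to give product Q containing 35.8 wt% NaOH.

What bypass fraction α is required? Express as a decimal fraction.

All 2947×0.301 = 887.05 t/h of NaOH reaches Q, so Q = 887.05/0.358 = 2477.8 t/h and vapour = 469.22 t/h.
The evaporator receives (1−α)·2947 of feed at 0.699 water and removes 0.880 of that water:
0.880×0.699×(1−α)×2947 = 469.22
(1−α) = 469.22/1812.8 = 0.2588;  α = 0.7412.

0.741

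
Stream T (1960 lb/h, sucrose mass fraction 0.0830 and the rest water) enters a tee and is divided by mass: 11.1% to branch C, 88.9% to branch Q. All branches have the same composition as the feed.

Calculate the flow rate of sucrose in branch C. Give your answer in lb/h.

Branch C total = 0.111×1960 = 217.56 lb/h.
sucrose in C = 0.083×217.56 = 18.057 lb/h.

18.06 lb/h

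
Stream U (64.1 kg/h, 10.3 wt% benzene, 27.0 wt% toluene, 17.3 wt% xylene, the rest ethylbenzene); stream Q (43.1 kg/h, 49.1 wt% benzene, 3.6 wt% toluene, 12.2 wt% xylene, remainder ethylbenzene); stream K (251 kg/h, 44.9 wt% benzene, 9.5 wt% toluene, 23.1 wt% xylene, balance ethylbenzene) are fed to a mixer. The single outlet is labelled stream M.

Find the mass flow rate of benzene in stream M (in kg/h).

benzene out = benzene in = 64.1×0.103 + 43.1×0.491 + 251×0.449 = 140.46 kg/h.

140.5 kg/h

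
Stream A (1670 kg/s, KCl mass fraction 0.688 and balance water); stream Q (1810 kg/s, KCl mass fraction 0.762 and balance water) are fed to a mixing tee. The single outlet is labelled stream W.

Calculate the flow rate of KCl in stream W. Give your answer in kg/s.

KCl out = KCl in = 1670×0.688 + 1810×0.762 = 2528.2 kg/s.

2528 kg/s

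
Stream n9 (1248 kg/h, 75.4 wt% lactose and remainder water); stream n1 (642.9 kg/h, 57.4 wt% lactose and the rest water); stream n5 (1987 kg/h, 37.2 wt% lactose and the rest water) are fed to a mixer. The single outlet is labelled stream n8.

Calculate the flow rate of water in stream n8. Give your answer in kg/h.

1829 kg/h

water out = water in = 1248×0.246 + 642.9×0.426 + 1987×0.628 = 1828.7 kg/h.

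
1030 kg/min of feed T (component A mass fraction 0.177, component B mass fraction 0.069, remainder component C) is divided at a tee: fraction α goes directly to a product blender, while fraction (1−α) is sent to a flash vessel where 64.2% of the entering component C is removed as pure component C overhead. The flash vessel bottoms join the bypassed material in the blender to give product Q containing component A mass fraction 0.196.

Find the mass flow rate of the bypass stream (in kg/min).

823.7 kg/min

All 1030×0.177 = 182.31 kg/min of component A reaches Q, so Q = 182.31/0.196 = 930.15 kg/min and vapour = 99.847 kg/min.
The evaporator receives (1−α)·1030 of feed at 0.754 component C and removes 0.642 of that component C:
0.642×0.754×(1−α)×1030 = 99.847
(1−α) = 99.847/498.59 = 0.2003;  α = 0.7997.
Bypass flow = 0.7997×1030 = 823.73 kg/min.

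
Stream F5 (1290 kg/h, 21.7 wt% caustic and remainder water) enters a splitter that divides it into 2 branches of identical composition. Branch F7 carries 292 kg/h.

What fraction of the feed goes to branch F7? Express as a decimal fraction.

0.226

Fraction to F7 = 292/1290 = 0.2264.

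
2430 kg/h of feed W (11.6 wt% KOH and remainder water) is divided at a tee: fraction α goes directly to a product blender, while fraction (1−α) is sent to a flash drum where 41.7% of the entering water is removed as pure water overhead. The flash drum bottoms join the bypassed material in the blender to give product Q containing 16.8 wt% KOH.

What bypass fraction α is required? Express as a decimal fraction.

All 2430×0.116 = 281.88 kg/h of KOH reaches Q, so Q = 281.88/0.168 = 1677.9 kg/h and vapour = 752.14 kg/h.
The evaporator receives (1−α)·2430 of feed at 0.884 water and removes 0.417 of that water:
0.417×0.884×(1−α)×2430 = 752.14
(1−α) = 752.14/895.77 = 0.8397;  α = 0.1603.

0.160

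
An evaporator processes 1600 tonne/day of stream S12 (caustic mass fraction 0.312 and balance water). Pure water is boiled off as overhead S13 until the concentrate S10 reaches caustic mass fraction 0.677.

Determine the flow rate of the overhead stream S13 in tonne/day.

862.6 tonne/day

caustic is conserved: 1600×0.312 = 499.2 tonne/day all reports to the concentrate.
Concentrate = 499.2/(target fraction) = 737.37 tonne/day.
Overhead = 1600 − 737.37 = 862.63 tonne/day.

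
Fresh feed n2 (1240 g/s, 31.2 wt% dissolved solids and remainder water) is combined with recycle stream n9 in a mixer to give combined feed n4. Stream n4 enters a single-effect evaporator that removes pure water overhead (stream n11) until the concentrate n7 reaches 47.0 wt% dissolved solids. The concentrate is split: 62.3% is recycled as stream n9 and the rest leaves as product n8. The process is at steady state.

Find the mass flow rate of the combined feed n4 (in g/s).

2600 g/s

Overall dissolved solids balance (none leaves overhead): dissolved solids in fresh feed = dissolved solids in product, i.e. 1240×0.312 = (1−0.623)·n7·0.470.
n7 = 386.88/(0.470×0.377) = 2183.4 g/s.
Recycle n9 = 0.623×2183.4 = 1360.3 g/s.
Combined feed n4 = 1240 + 1360.3 = 2600.3 g/s.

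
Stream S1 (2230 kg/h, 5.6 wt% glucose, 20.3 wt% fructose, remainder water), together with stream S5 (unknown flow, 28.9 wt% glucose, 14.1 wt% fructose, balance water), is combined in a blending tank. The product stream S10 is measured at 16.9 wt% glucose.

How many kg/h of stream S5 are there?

2100 kg/h

Let S5 be the unknown flow. Total out = 2230 + S5.
glucose balance: 124.88 + 0.289·S5 = 0.169·(2230 + S5)
(0.289 − 0.169)·S5 = 0.169×2230 − 124.88 = 251.99
S5 = 251.99 / 0.120 = 2099.9 kg/h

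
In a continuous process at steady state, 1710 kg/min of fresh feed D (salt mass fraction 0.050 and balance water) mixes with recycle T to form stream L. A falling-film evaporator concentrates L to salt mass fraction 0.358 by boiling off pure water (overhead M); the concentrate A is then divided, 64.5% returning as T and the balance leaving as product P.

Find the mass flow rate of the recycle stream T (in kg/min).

433.9 kg/min

Overall salt balance (none leaves overhead): salt in fresh feed = salt in product, i.e. 1710×0.050 = (1−0.645)·A·0.358.
A = 85.5/(0.358×0.355) = 672.75 kg/min.
Recycle T = 0.645×672.75 = 433.92 kg/min.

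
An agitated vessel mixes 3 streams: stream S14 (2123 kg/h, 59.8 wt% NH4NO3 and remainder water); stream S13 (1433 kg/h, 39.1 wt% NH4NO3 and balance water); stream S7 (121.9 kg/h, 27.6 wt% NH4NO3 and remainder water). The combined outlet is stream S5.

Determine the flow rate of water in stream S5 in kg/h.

1814 kg/h

water out = water in = 2123×0.402 + 1433×0.609 + 121.9×0.724 = 1814.4 kg/h.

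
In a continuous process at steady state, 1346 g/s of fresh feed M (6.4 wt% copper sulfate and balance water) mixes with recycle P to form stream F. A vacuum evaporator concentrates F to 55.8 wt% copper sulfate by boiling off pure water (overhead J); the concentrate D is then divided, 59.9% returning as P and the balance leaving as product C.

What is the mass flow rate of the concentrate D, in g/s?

Overall copper sulfate balance (none leaves overhead): copper sulfate in fresh feed = copper sulfate in product, i.e. 1346×0.064 = (1−0.599)·D·0.558.
D = 86.144/(0.558×0.401) = 384.99 g/s.

385 g/s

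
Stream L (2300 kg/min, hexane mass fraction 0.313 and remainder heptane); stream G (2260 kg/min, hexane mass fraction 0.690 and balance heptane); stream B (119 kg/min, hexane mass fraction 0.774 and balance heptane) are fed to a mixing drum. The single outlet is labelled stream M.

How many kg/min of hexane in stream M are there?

2371 kg/min

hexane out = hexane in = 2300×0.313 + 2260×0.690 + 119×0.774 = 2371.4 kg/min.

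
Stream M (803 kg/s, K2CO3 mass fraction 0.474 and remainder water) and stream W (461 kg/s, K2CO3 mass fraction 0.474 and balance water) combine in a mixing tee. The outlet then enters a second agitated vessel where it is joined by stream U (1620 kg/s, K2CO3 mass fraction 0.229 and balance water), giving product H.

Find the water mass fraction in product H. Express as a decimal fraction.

0.664

Overall, product flow = 2884 kg/s.
water in = 803×0.526 + 461×0.526 + 1620×0.771 = 1913.9 kg/s.
water fraction in H = 0.664.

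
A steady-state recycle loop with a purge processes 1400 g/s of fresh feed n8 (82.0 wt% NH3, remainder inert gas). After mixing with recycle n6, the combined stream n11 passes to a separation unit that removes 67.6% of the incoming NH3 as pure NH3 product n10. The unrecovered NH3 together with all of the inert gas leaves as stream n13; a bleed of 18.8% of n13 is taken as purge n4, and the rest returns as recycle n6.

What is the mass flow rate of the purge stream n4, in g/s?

346.9 g/s

inert gas enters only via n8 and leaves only via the purge: 1400×0.180 = 0.188×(inert gas in n13), and the separation unit passes all inert gas, so inert gas in n11 = inert gas in n13 = 1340.4 g/s.
NH3 in n11: m_A = 1400×0.820 + (1−0.188)·(1−0.676)·m_A, so m_A = 1148/0.7369 = 1557.9 g/s.
n13 = (1−0.676)×1557.9 + 1340.4 = 1845.2 g/s.
Purge n4 = 0.188×1845.2 = 346.89 g/s.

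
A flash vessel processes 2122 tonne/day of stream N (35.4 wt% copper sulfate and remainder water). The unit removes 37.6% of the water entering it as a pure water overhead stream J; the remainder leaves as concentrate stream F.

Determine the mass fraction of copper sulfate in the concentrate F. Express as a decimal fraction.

0.4676

copper sulfate is not removed: 2122×0.354 = 751.19 tonne/day of copper sulfate enters F.
water entering = 2122×0.646 = 1370.8 tonne/day; overhead removed = 0.376×1370.8 = 515.43 tonne/day.
Concentrate = 2122 − 515.43 = 1606.6 tonne/day.
Mass fraction = 751.19/1606.6 = 0.4676.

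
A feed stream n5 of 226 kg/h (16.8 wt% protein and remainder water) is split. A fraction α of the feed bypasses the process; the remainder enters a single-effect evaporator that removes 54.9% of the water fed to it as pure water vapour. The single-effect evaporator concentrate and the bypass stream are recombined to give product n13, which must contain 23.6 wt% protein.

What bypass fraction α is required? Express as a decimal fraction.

0.369

All 226×0.168 = 37.968 kg/h of protein reaches n13, so n13 = 37.968/0.236 = 160.88 kg/h and vapour = 65.119 kg/h.
The evaporator receives (1−α)·226 of feed at 0.832 water and removes 0.549 of that water:
0.549×0.832×(1−α)×226 = 65.119
(1−α) = 65.119/103.23 = 0.6308;  α = 0.3692.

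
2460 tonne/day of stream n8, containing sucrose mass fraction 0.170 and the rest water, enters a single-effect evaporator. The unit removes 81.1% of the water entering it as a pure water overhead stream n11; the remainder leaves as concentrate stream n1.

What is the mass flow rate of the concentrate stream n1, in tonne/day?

water entering = 2460×0.830 = 2041.8 tonne/day; overhead removed = 0.811×2041.8 = 1655.9 tonne/day.
Concentrate = 2460 − 1655.9 = 804.1 tonne/day.

804.1 tonne/day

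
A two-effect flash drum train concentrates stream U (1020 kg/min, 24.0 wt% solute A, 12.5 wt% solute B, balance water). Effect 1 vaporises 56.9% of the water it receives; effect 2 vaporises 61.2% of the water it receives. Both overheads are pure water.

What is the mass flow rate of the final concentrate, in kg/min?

water in feed = 1020×0.635 = 647.7 kg/min.
After stage 1: water left = (1−0.569)×647.7 = 279.16; stream total = 651.46 kg/min.
After stage 2: water left = (1−0.612)×279.16 = 108.31; final concentrate = 480.61 kg/min.

480.6 kg/min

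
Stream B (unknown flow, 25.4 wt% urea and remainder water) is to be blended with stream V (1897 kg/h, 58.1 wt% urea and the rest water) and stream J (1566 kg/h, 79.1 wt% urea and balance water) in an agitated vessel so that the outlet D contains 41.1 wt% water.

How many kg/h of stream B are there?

899 kg/h

Let B be the unknown flow. Total out = 3463 + B.
water balance: 1122.1 + 0.746·B = 0.411·(3463 + B)
(0.746 − 0.411)·B = 0.411×3463 − 1122.1 = 301.16
B = 301.16 / 0.335 = 898.97 kg/h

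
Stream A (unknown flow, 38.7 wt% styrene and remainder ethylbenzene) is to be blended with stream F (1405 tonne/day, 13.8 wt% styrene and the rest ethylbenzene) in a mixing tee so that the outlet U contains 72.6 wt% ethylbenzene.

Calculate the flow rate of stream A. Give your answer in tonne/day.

Let A be the unknown flow. Total out = 1405 + A.
ethylbenzene balance: 1211.1 + 0.613·A = 0.726·(1405 + A)
(0.613 − 0.726)·A = 0.726×1405 − 1211.1 = -191.08
A = -191.08 / -0.113 = 1691 tonne/day

1691 tonne/day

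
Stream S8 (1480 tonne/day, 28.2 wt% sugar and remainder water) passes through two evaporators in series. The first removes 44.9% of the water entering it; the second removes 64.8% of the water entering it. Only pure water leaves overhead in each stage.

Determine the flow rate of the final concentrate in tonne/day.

623.5 tonne/day

water in feed = 1480×0.718 = 1062.6 tonne/day.
After stage 1: water left = (1−0.449)×1062.6 = 585.51; stream total = 1002.9 tonne/day.
After stage 2: water left = (1−0.648)×585.51 = 206.1; final concentrate = 623.46 tonne/day.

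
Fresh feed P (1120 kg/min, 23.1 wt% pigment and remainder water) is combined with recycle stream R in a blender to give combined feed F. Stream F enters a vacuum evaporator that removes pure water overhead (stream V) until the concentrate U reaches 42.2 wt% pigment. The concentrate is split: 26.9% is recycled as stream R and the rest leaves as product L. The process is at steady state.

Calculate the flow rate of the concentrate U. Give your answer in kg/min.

838.7 kg/min

Overall pigment balance (none leaves overhead): pigment in fresh feed = pigment in product, i.e. 1120×0.231 = (1−0.269)·U·0.422.
U = 258.72/(0.422×0.731) = 838.69 kg/min.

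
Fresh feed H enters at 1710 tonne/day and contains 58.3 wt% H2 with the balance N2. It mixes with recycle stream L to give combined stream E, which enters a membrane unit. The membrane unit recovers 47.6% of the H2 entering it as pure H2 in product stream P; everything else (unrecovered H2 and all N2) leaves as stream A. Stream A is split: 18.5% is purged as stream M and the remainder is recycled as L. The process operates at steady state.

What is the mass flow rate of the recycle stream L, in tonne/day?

N2 enters only via H and leaves only via the purge: 1710×0.417 = 0.185×(N2 in A), and the membrane unit passes all N2, so N2 in E = N2 in A = 3854.4 tonne/day.
H2 in E: m_A = 1710×0.583 + (1−0.185)·(1−0.476)·m_A, so m_A = 996.93/0.5729 = 1740 tonne/day.
A = (1−0.476)×1740 + 3854.4 = 4766.2 tonne/day.
Recycle L = (1−0.185)×4766.2 = 3884.5 tonne/day.

3884 tonne/day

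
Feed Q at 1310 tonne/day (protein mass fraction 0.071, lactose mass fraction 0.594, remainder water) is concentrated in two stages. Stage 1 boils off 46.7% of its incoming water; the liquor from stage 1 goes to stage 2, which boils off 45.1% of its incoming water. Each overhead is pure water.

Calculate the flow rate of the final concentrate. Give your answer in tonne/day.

water in feed = 1310×0.335 = 438.85 tonne/day.
After stage 1: water left = (1−0.467)×438.85 = 233.91; stream total = 1105.1 tonne/day.
After stage 2: water left = (1−0.451)×233.91 = 128.41; final concentrate = 999.56 tonne/day.

999.6 tonne/day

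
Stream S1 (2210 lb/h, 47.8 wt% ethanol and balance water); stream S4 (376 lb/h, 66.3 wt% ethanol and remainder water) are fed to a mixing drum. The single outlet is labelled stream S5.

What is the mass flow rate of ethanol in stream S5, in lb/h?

1306 lb/h

ethanol out = ethanol in = 2210×0.478 + 376×0.663 = 1305.7 lb/h.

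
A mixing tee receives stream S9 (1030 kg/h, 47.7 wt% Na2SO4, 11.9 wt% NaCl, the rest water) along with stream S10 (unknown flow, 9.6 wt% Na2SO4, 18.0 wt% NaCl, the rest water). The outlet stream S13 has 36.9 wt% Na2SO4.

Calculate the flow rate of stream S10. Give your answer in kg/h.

407.5 kg/h

Let S10 be the unknown flow. Total out = 1030 + S10.
Na2SO4 balance: 491.31 + 0.096·S10 = 0.369·(1030 + S10)
(0.096 − 0.369)·S10 = 0.369×1030 − 491.31 = -111.24
S10 = -111.24 / -0.273 = 407.47 kg/h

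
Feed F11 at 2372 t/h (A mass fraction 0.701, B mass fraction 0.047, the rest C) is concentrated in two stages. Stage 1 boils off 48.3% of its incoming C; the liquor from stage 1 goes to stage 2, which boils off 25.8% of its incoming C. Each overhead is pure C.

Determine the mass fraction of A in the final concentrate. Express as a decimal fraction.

C in feed = 2372×0.252 = 597.74 t/h.
After stage 1: C left = (1−0.483)×597.74 = 309.03; stream total = 2083.3 t/h.
After stage 2: C left = (1−0.258)×309.03 = 229.3; final concentrate = 2003.6 t/h.
A fraction = 1662.8/2003.6 = 0.830.

0.830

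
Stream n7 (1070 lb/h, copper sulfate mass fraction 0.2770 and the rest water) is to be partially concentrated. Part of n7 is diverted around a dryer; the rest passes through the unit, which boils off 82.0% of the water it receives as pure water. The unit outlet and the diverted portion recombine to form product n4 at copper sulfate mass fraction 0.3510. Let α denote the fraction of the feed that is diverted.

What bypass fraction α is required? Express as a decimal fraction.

0.644

All 1070×0.277 = 296.39 lb/h of copper sulfate reaches n4, so n4 = 296.39/0.351 = 844.42 lb/h and vapour = 225.58 lb/h.
The evaporator receives (1−α)·1070 of feed at 0.723 water and removes 0.820 of that water:
0.820×0.723×(1−α)×1070 = 225.58
(1−α) = 225.58/634.36 = 0.3556;  α = 0.6444.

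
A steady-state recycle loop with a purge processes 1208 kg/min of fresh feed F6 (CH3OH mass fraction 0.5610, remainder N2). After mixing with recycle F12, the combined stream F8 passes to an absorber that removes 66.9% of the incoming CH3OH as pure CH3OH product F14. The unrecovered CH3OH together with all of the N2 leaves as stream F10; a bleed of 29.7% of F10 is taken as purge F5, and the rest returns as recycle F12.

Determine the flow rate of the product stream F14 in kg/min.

590.9 kg/min

CH3OH in F8: m_A = 1208×0.561 + (1−0.297)·(1−0.669)·m_A, so m_A = 677.69/0.7673 = 883.2 kg/min.
Product F14 = 0.669×883.2 = 590.86 kg/min.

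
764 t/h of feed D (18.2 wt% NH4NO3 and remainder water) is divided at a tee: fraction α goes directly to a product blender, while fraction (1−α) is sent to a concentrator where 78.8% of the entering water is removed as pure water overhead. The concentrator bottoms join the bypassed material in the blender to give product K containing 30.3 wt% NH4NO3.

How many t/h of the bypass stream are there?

290.7 t/h

All 764×0.182 = 139.05 t/h of NH4NO3 reaches K, so K = 139.05/0.303 = 458.9 t/h and vapour = 305.1 t/h.
The evaporator receives (1−α)·764 of feed at 0.818 water and removes 0.788 of that water:
0.788×0.818×(1−α)×764 = 305.1
(1−α) = 305.1/492.46 = 0.6195;  α = 0.3805.
Bypass flow = 0.3805×764 = 290.68 t/h.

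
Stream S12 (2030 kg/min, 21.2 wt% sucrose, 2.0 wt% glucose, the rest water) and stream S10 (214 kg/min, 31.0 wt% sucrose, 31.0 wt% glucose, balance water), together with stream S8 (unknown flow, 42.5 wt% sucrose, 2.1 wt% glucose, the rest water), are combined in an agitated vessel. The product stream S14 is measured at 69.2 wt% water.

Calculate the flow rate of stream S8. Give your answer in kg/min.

634.1 kg/min

Let S8 be the unknown flow. Total out = 2244 + S8.
water balance: 1640.4 + 0.554·S8 = 0.692·(2244 + S8)
(0.554 − 0.692)·S8 = 0.692×2244 − 1640.4 = -87.512
S8 = -87.512 / -0.138 = 634.14 kg/min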